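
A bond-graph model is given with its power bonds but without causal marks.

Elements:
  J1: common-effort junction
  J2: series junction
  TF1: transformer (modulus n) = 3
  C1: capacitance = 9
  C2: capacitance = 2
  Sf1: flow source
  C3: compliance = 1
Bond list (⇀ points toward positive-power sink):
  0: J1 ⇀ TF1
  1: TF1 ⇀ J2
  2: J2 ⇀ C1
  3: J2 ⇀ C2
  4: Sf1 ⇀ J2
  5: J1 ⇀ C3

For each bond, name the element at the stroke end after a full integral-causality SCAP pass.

b0 stroke→TF1
b1 stroke→J2
b2 stroke→J2
b3 stroke→J2
b4 stroke→Sf1
b5 stroke→J1

b4 |Sf1  (Sf1 fixes flow; stroke at Sf1)
b1 |J2  (J2 flow already set via bond 4)
b2 |J2  (1-jn J2 has f-setter on 4)
b3 |J2  (J2 flow already set via bond 4)
b0 |TF1  (TF TF1: opposite of bond 1)
b5 |J1  (J1: last free bond brings effort in)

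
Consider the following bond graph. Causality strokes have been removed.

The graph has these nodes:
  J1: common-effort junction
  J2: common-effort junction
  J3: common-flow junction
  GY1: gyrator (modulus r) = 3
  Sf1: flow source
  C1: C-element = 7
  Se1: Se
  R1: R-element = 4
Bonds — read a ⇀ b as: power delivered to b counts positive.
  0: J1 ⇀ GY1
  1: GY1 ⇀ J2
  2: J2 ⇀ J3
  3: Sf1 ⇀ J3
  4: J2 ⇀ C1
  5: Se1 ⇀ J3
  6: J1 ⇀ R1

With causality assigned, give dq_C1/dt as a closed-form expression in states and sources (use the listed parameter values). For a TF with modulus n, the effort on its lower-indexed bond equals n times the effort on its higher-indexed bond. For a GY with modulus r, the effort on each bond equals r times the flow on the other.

dq_C1/dt = -F_Sf1 - 4*q_C1/63

b3 |Sf1  (source Sf1 imposes f)
b5 |J3  (Se1 fixes effort; stroke away)
b2 |J3  (J3: bond 3 brought flow, rest push out)
b4 |J2  (C1 integral (e out))
b1 |GY1  (common-e at J2 fixed by 4)
b0 |GY1  (GY GY1: same side as bond 1)
b6 |J1  (closing 0-jn rule on J1)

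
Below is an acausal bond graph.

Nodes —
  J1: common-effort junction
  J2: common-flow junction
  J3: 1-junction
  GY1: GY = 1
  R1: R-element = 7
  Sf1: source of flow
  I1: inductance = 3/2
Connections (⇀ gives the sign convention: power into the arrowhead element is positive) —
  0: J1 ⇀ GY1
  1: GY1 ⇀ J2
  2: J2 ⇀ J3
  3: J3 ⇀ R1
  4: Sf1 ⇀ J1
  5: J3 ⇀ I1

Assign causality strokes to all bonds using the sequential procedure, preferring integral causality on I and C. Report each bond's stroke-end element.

b4 →Sf1  (Sf1 fixes flow; stroke at Sf1)
b0 →J1  (only one effort-in slot at J1)
b1 →J2  (GY GY1: same side as bond 0)
b2 →J3  (only one flow-in slot at J2)
b5 →I1  (I1: I, integral causality)
b3 →J3  (1-jn J3 has f-setter on 5)

#0 stroke→J1
#1 stroke→J2
#2 stroke→J3
#3 stroke→J3
#4 stroke→Sf1
#5 stroke→I1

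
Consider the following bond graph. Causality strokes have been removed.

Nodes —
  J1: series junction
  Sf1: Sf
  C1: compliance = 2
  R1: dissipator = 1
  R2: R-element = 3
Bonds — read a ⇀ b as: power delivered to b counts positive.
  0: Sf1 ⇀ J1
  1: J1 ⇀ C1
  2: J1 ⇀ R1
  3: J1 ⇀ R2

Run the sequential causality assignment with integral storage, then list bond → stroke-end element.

b0 →Sf1  (source Sf1 imposes f)
b1 →J1  (J1: bond 0 brought flow, rest push out)
b2 →J1  (1-jn J1 has f-setter on 0)
b3 →J1  (J1: bond 0 brought flow, rest push out)

b0 |Sf1
b1 |J1
b2 |J1
b3 |J1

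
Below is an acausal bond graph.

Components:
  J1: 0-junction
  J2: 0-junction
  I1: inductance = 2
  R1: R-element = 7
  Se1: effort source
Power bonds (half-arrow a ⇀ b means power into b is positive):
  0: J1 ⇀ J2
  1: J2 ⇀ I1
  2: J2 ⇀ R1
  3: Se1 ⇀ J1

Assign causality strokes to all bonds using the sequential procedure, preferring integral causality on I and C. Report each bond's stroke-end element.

β0 stroke→J2
β1 stroke→I1
β2 stroke→R1
β3 stroke→J1

β3 stroke at J1  (Se1 (Se) sets effort on bond)
β0 stroke at J2  (common-e at J1 fixed by 3)
β1 stroke at I1  (common-e at J2 fixed by 0)
β2 stroke at R1  (J2: bond 0 brought effort, rest push out)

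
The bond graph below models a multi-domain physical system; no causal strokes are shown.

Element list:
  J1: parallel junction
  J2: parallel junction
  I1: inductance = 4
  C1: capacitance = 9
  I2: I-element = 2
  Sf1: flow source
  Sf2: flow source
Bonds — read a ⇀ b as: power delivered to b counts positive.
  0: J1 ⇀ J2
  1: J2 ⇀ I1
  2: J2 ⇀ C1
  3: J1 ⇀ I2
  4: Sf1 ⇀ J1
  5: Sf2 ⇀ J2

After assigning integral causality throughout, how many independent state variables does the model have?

3  (C1, I1, I2 all integral)

β4 stroke→Sf1  (Sf1 (Sf) sets flow on bond)
β5 stroke→Sf2  (Sf2: flow source, stroke at near end)
β1 stroke→I1  (I1 integral (f out))
β2 stroke→J2  (C1 outputs effort q/C1)
β0 stroke→J1  (J2: bond 2 brought effort, rest push out)
β3 stroke→I2  (0-jn J1 has e-setter on 0)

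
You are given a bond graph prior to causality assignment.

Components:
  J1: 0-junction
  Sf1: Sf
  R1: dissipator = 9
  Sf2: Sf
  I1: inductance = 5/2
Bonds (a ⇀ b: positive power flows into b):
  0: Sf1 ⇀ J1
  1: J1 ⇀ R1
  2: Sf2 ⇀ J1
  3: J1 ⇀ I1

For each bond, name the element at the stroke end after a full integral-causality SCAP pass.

#0 stroke→Sf1
#1 stroke→J1
#2 stroke→Sf2
#3 stroke→I1

#0 |Sf1  (source Sf1 imposes f)
#2 |Sf2  (source Sf2 imposes f)
#3 |I1  (I1: I, integral causality)
#1 |J1  (J1: last free bond brings effort in)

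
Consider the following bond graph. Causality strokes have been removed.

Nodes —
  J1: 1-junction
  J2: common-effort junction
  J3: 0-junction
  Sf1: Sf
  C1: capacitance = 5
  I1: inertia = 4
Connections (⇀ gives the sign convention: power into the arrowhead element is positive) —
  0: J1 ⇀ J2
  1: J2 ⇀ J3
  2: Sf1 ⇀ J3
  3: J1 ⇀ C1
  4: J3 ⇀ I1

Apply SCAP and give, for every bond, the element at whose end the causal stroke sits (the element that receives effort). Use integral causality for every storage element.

#2 stroke at Sf1  (Sf1 fixes flow; stroke at Sf1)
#3 stroke at J1  (C1 integral (e out))
#0 stroke at J2  (only one flow-in slot at J1)
#1 stroke at J3  (J2: bond 0 brought effort, rest push out)
#4 stroke at I1  (J3 effort already set via bond 1)

bond 0 →J2
bond 1 →J3
bond 2 →Sf1
bond 3 →J1
bond 4 →I1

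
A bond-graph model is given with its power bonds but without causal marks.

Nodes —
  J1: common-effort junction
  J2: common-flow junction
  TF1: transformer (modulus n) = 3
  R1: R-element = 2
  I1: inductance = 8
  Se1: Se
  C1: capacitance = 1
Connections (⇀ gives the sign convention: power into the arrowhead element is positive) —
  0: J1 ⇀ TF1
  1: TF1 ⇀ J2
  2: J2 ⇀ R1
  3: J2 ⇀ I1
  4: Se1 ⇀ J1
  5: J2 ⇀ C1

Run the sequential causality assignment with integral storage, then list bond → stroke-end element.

bond 0 stroke→TF1
bond 1 stroke→J2
bond 2 stroke→J2
bond 3 stroke→I1
bond 4 stroke→J1
bond 5 stroke→J2

bond 4 stroke at J1  (Se1 (Se) sets effort on bond)
bond 0 stroke at TF1  (J1 effort already set via bond 4)
bond 1 stroke at J2  (TF TF1: opposite of bond 0)
bond 3 stroke at I1  (prefer integral on I1)
bond 2 stroke at J2  (J2 flow already set via bond 3)
bond 5 stroke at J2  (J2: bond 3 brought flow, rest push out)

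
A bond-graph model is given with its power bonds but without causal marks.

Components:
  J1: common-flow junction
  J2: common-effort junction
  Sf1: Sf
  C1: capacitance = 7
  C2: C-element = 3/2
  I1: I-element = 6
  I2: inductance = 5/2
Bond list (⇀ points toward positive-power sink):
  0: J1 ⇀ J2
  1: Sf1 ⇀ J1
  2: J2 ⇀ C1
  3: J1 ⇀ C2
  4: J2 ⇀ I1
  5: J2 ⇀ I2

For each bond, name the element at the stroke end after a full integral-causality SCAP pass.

b1 stroke→Sf1  (Sf1: flow source, stroke at near end)
b0 stroke→J1  (common-f at J1 fixed by 1)
b3 stroke→J1  (1-jn J1 has f-setter on 1)
b2 stroke→J2  (C1 integral (e out))
b4 stroke→I1  (J2: bond 2 brought effort, rest push out)
b5 stroke→I2  (J2: bond 2 brought effort, rest push out)

#0 stroke→J1
#1 stroke→Sf1
#2 stroke→J2
#3 stroke→J1
#4 stroke→I1
#5 stroke→I2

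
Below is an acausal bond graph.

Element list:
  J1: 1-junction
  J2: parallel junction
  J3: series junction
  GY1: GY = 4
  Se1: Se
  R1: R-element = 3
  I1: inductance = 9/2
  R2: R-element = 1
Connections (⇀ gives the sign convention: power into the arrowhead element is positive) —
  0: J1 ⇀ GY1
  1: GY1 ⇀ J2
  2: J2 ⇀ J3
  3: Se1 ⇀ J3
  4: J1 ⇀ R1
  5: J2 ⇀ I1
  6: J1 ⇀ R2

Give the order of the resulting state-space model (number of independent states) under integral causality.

1  (I1 all integral)

β3 |J3  (Se1 fixes effort; stroke away)
β2 |J2  (J3: last free bond brings flow in)
β1 |GY1  (J2 effort already set via bond 2)
β5 |I1  (J2 effort already set via bond 2)
β0 |GY1  (GY GY1: same side as bond 1)
β4 |J1  (J1 flow already set via bond 0)
β6 |J1  (common-f at J1 fixed by 0)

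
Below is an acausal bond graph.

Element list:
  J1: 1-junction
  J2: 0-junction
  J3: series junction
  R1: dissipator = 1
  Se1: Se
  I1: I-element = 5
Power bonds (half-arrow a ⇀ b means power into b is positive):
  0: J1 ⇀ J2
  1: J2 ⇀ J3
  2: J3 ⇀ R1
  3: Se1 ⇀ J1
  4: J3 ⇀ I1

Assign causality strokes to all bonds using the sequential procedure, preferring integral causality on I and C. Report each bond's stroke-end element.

β3 |J1  (source Se1 imposes e)
β0 |J2  (J1 needs exactly one f-in)
β1 |J3  (0-jn J2 has e-setter on 0)
β4 |I1  (I1 integral (f out))
β2 |J3  (1-jn J3 has f-setter on 4)

b0 stroke→J2
b1 stroke→J3
b2 stroke→J3
b3 stroke→J1
b4 stroke→I1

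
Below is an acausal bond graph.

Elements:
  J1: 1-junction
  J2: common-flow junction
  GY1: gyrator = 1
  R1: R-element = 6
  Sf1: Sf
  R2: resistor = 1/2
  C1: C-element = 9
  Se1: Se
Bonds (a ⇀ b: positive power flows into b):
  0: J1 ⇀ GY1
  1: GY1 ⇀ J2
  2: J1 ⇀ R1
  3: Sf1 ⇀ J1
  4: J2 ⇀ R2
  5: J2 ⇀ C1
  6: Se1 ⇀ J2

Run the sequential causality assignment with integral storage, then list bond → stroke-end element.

#3 |Sf1  (Sf1 (Sf) sets flow on bond)
#6 |J2  (Se1 fixes effort; stroke away)
#0 |J1  (J1 flow already set via bond 3)
#2 |J1  (J1: bond 3 brought flow, rest push out)
#1 |J2  (GY1: gyrator matches bond 0)
#5 |J2  (C1 outputs effort q/C1)
#4 |R2  (only one flow-in slot at J2)

bond 0 →J1
bond 1 →J2
bond 2 →J1
bond 3 →Sf1
bond 4 →R2
bond 5 →J2
bond 6 →J2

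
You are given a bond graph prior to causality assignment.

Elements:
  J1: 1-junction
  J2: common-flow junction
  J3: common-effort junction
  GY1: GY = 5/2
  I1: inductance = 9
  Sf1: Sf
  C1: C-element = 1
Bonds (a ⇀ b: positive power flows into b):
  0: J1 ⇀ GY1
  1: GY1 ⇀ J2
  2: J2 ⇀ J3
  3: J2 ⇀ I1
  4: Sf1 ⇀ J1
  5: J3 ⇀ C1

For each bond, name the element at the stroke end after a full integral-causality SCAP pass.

β0 stroke→J1
β1 stroke→J2
β2 stroke→J2
β3 stroke→I1
β4 stroke→Sf1
β5 stroke→J3

#4 stroke at Sf1  (Sf1 fixes flow; stroke at Sf1)
#0 stroke at J1  (1-jn J1 has f-setter on 4)
#1 stroke at J2  (GY1: gyrator matches bond 0)
#3 stroke at I1  (I1 outputs flow p/I1)
#2 stroke at J2  (common-f at J2 fixed by 3)
#5 stroke at J3  (J3 needs exactly one e-in)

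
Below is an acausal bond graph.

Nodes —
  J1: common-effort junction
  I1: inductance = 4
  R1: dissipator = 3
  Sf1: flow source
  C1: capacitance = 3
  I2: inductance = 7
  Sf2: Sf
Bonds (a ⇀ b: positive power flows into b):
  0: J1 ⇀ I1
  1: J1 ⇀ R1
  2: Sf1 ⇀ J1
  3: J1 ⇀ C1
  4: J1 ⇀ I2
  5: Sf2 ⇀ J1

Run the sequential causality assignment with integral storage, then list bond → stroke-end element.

β2 →Sf1  (Sf1 fixes flow; stroke at Sf1)
β5 →Sf2  (Sf2: flow source, stroke at near end)
β0 →I1  (prefer integral on I1)
β3 →J1  (C1 outputs effort q/C1)
β1 →R1  (common-e at J1 fixed by 3)
β4 →I2  (common-e at J1 fixed by 3)

#0 stroke at I1
#1 stroke at R1
#2 stroke at Sf1
#3 stroke at J1
#4 stroke at I2
#5 stroke at Sf2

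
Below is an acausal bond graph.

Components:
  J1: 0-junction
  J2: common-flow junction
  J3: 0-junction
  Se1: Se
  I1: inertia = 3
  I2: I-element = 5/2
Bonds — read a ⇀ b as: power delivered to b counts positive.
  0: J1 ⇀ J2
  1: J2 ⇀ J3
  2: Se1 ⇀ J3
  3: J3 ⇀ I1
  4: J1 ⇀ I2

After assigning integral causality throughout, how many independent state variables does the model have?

2  (I1, I2 all integral)

bond 2 stroke→J3  (Se1 fixes effort; stroke away)
bond 1 stroke→J2  (J3 effort already set via bond 2)
bond 3 stroke→I1  (0-jn J3 has e-setter on 2)
bond 0 stroke→J1  (J2 needs exactly one f-in)
bond 4 stroke→I2  (J1: bond 0 brought effort, rest push out)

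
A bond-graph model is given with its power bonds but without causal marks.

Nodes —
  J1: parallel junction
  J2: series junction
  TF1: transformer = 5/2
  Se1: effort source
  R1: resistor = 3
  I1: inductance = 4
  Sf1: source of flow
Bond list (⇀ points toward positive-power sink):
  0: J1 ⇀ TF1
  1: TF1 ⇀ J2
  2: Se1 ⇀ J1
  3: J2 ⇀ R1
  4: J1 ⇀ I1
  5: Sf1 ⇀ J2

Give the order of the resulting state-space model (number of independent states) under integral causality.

1  (I1 all integral)

#2 |J1  (Se1: effort source, stroke at far end)
#5 |Sf1  (source Sf1 imposes f)
#0 |TF1  (0-jn J1 has e-setter on 2)
#4 |I1  (J1 effort already set via bond 2)
#1 |J2  (1-jn J2 has f-setter on 5)
#3 |J2  (1-jn J2 has f-setter on 5)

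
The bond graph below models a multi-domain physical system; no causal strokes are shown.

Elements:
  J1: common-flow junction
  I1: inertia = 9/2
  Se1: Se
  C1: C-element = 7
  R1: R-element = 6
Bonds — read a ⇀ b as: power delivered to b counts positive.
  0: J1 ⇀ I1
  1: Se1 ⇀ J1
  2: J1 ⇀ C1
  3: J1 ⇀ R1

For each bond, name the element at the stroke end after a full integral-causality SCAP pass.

b0 stroke at I1
b1 stroke at J1
b2 stroke at J1
b3 stroke at J1

#1 stroke→J1  (source Se1 imposes e)
#0 stroke→I1  (I1: I, integral causality)
#2 stroke→J1  (1-jn J1 has f-setter on 0)
#3 stroke→J1  (J1: bond 0 brought flow, rest push out)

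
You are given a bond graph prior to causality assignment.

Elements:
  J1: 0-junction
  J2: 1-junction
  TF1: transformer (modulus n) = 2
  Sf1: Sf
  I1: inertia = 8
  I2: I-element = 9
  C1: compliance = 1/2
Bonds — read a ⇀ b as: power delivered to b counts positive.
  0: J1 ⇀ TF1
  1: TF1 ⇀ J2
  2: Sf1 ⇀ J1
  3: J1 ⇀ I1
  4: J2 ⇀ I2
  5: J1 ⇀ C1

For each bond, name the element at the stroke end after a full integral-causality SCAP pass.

β2 →Sf1  (Sf1: flow source, stroke at near end)
β3 →I1  (I1 outputs flow p/I1)
β4 →I2  (I2 outputs flow p/I2)
β1 →J2  (1-jn J2 has f-setter on 4)
β0 →TF1  (through TF1, causality passes straight; one stroke at TF1)
β5 →J1  (closing 0-jn rule on J1)

β0 |TF1
β1 |J2
β2 |Sf1
β3 |I1
β4 |I2
β5 |J1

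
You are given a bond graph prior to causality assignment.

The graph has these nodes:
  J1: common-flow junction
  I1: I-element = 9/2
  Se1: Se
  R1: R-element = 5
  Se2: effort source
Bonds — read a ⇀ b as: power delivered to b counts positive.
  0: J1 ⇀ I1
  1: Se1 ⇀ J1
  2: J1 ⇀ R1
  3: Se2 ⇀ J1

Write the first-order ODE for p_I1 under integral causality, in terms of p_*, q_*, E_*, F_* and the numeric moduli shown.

β1 →J1  (Se1: effort source, stroke at far end)
β3 →J1  (Se2 (Se) sets effort on bond)
β0 →I1  (I1 integral (f out))
β2 →J1  (1-jn J1 has f-setter on 0)

dp_I1/dt = E_Se1 + E_Se2 - 10*p_I1/9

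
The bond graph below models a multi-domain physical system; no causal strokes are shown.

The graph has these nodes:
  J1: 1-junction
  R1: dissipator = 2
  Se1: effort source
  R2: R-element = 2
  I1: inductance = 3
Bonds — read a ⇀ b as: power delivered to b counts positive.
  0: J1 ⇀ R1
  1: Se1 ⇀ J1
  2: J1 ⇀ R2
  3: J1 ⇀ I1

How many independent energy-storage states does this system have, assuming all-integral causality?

β1 stroke at J1  (Se1 fixes effort; stroke away)
β3 stroke at I1  (I1: I, integral causality)
β0 stroke at J1  (J1: bond 3 brought flow, rest push out)
β2 stroke at J1  (J1 flow already set via bond 3)

1  (I1 all integral)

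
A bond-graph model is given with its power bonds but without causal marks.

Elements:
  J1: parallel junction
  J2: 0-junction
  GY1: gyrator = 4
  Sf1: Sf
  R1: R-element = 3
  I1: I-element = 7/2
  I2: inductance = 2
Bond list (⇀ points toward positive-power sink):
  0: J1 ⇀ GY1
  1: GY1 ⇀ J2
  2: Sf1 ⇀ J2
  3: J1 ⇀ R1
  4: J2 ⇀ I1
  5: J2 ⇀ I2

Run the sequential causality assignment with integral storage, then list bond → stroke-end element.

b2 stroke at Sf1  (Sf1 fixes flow; stroke at Sf1)
b4 stroke at I1  (I1 integral (f out))
b5 stroke at I2  (prefer integral on I2)
b1 stroke at J2  (J2: last free bond brings effort in)
b0 stroke at J1  (GY1: gyrator matches bond 1)
b3 stroke at R1  (common-e at J1 fixed by 0)

#0 |J1
#1 |J2
#2 |Sf1
#3 |R1
#4 |I1
#5 |I2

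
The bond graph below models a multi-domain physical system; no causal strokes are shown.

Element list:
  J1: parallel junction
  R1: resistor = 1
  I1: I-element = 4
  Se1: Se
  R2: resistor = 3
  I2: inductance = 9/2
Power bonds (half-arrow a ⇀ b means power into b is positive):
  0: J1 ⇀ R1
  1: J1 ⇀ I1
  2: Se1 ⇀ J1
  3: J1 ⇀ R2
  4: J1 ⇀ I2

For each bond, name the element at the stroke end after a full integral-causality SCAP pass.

bond 2 →J1  (Se1: effort source, stroke at far end)
bond 0 →R1  (0-jn J1 has e-setter on 2)
bond 1 →I1  (J1: bond 2 brought effort, rest push out)
bond 3 →R2  (0-jn J1 has e-setter on 2)
bond 4 →I2  (common-e at J1 fixed by 2)

bond 0 stroke→R1
bond 1 stroke→I1
bond 2 stroke→J1
bond 3 stroke→R2
bond 4 stroke→I2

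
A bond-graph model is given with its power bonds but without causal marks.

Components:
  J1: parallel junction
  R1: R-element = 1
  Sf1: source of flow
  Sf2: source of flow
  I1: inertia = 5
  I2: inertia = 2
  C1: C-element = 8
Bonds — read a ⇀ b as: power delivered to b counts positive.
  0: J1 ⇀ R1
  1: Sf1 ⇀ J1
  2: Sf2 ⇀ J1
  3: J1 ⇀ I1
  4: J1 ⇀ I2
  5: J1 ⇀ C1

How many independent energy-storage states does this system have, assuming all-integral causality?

bond 1 stroke→Sf1  (source Sf1 imposes f)
bond 2 stroke→Sf2  (Sf2 (Sf) sets flow on bond)
bond 3 stroke→I1  (I1 outputs flow p/I1)
bond 4 stroke→I2  (I2 integral (f out))
bond 5 stroke→J1  (C1 integral (e out))
bond 0 stroke→R1  (common-e at J1 fixed by 5)

3  (C1, I1, I2 all integral)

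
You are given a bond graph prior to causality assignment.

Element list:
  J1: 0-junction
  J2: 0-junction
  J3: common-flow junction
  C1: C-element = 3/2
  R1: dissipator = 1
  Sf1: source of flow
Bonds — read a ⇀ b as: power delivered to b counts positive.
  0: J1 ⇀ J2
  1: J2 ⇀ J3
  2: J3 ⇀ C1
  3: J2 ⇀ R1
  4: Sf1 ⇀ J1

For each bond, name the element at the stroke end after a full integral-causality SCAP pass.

#4 →Sf1  (Sf1: flow source, stroke at near end)
#0 →J1  (closing 0-jn rule on J1)
#2 →J3  (C1 integral (e out))
#1 →J2  (only one flow-in slot at J3)
#3 →R1  (J2: bond 1 brought effort, rest push out)

bond 0 |J1
bond 1 |J2
bond 2 |J3
bond 3 |R1
bond 4 |Sf1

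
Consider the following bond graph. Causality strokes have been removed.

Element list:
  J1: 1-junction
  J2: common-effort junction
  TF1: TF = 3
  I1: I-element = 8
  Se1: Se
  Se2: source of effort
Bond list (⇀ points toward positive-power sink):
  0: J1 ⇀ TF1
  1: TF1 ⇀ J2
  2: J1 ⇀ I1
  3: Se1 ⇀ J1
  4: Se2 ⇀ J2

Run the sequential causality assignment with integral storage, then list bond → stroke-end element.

b0 stroke at J1
b1 stroke at TF1
b2 stroke at I1
b3 stroke at J1
b4 stroke at J2

β3 |J1  (Se1 (Se) sets effort on bond)
β4 |J2  (Se2 (Se) sets effort on bond)
β1 |TF1  (0-jn J2 has e-setter on 4)
β0 |J1  (TF TF1: opposite of bond 1)
β2 |I1  (J1 needs exactly one f-in)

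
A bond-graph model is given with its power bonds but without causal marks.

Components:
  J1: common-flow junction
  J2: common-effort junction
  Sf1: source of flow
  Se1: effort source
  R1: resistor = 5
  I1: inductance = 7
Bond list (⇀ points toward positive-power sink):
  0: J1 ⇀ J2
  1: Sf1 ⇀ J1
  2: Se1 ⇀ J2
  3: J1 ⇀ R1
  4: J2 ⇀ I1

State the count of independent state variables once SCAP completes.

1  (I1 all integral)

β1 →Sf1  (Sf1: flow source, stroke at near end)
β2 →J2  (Se1: effort source, stroke at far end)
β0 →J1  (J1 flow already set via bond 1)
β3 →J1  (common-f at J1 fixed by 1)
β4 →I1  (0-jn J2 has e-setter on 2)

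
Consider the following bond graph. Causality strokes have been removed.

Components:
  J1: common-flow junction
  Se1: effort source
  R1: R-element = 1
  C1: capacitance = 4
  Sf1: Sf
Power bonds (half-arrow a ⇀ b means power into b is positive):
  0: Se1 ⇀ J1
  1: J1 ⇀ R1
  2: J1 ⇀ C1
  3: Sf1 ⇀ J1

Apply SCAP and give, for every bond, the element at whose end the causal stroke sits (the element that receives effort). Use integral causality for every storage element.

#0 |J1
#1 |J1
#2 |J1
#3 |Sf1

bond 0 →J1  (source Se1 imposes e)
bond 3 →Sf1  (source Sf1 imposes f)
bond 1 →J1  (1-jn J1 has f-setter on 3)
bond 2 →J1  (common-f at J1 fixed by 3)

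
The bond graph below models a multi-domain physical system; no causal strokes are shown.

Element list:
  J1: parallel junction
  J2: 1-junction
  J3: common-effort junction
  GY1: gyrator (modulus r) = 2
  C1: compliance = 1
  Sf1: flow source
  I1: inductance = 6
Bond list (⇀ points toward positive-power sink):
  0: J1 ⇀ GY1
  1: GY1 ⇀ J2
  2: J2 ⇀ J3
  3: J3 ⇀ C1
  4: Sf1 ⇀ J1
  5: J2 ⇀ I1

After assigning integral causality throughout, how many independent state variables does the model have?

2  (C1, I1 all integral)

#4 →Sf1  (Sf1: flow source, stroke at near end)
#0 →J1  (J1 needs exactly one e-in)
#1 →J2  (through GY1, causality inverts; strokes same side of GY1)
#3 →J3  (C1 outputs effort q/C1)
#2 →J2  (J3 effort already set via bond 3)
#5 →I1  (J2 needs exactly one f-in)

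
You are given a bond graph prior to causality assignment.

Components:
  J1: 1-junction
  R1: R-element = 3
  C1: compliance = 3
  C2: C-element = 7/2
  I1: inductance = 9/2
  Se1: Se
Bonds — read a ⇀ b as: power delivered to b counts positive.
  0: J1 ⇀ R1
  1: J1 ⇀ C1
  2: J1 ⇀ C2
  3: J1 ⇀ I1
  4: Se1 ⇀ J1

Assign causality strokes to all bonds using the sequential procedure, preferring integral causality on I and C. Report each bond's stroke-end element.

#0 |J1
#1 |J1
#2 |J1
#3 |I1
#4 |J1

bond 4 →J1  (Se1 fixes effort; stroke away)
bond 1 →J1  (C1 outputs effort q/C1)
bond 2 →J1  (C2 integral (e out))
bond 3 →I1  (I1 outputs flow p/I1)
bond 0 →J1  (1-jn J1 has f-setter on 3)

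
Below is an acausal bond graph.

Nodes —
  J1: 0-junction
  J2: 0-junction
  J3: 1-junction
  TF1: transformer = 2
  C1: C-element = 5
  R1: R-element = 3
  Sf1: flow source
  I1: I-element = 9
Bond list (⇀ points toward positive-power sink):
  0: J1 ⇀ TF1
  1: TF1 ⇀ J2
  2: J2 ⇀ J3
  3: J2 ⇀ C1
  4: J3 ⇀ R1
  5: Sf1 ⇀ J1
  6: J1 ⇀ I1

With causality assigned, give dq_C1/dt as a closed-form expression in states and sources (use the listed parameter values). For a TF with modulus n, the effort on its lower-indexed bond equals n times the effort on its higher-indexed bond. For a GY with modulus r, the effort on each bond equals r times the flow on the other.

β5 stroke→Sf1  (source Sf1 imposes f)
β3 stroke→J2  (prefer integral on C1)
β1 stroke→TF1  (J2 effort already set via bond 3)
β2 stroke→J3  (J2 effort already set via bond 3)
β4 stroke→R1  (J3 needs exactly one f-in)
β0 stroke→J1  (TF TF1: opposite of bond 1)
β6 stroke→I1  (J1 effort already set via bond 0)

dq_C1/dt = 2*F_Sf1 - 2*p_I1/9 - q_C1/15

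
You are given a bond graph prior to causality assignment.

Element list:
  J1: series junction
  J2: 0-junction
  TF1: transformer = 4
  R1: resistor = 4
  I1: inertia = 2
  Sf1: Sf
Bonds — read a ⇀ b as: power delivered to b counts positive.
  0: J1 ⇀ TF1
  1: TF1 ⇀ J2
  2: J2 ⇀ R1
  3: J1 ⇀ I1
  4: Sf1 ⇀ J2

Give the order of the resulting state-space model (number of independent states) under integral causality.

1  (I1 all integral)

bond 4 stroke→Sf1  (source Sf1 imposes f)
bond 3 stroke→I1  (I1: I, integral causality)
bond 0 stroke→J1  (1-jn J1 has f-setter on 3)
bond 1 stroke→TF1  (TF TF1: opposite of bond 0)
bond 2 stroke→J2  (J2 needs exactly one e-in)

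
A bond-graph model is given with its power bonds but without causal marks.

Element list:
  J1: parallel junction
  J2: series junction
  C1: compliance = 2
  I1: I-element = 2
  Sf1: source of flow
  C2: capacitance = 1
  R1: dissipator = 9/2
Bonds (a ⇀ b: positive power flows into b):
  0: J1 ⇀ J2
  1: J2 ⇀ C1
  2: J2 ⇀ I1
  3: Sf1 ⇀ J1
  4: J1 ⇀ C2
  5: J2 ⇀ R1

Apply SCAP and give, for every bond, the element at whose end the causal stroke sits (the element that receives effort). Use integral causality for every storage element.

#3 →Sf1  (Sf1 fixes flow; stroke at Sf1)
#1 →J2  (prefer integral on C1)
#2 →I1  (I1 outputs flow p/I1)
#0 →J2  (1-jn J2 has f-setter on 2)
#5 →J2  (1-jn J2 has f-setter on 2)
#4 →J1  (J1: last free bond brings effort in)

#0 →J2
#1 →J2
#2 →I1
#3 →Sf1
#4 →J1
#5 →J2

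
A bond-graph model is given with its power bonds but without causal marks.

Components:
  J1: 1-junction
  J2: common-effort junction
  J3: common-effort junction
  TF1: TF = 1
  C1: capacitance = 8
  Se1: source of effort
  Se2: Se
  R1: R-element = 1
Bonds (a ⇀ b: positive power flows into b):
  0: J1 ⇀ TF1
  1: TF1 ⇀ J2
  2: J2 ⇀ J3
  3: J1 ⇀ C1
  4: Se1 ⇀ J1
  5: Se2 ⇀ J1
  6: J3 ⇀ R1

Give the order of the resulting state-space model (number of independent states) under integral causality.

1  (C1 all integral)

b4 stroke→J1  (Se1 fixes effort; stroke away)
b5 stroke→J1  (Se2 (Se) sets effort on bond)
b3 stroke→J1  (C1 outputs effort q/C1)
b0 stroke→TF1  (J1: last free bond brings flow in)
b1 stroke→J2  (TF1 one-in-one-out from 0)
b2 stroke→J3  (common-e at J2 fixed by 1)
b6 stroke→R1  (J3 effort already set via bond 2)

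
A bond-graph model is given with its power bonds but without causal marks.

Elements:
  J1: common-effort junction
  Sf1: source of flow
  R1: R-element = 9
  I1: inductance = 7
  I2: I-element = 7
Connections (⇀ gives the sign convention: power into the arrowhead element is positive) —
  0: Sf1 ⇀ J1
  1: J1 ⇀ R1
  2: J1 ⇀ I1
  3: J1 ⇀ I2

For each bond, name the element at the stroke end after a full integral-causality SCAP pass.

b0 stroke→Sf1  (Sf1 (Sf) sets flow on bond)
b2 stroke→I1  (I1 outputs flow p/I1)
b3 stroke→I2  (I2: I, integral causality)
b1 stroke→J1  (J1 needs exactly one e-in)

#0 stroke→Sf1
#1 stroke→J1
#2 stroke→I1
#3 stroke→I2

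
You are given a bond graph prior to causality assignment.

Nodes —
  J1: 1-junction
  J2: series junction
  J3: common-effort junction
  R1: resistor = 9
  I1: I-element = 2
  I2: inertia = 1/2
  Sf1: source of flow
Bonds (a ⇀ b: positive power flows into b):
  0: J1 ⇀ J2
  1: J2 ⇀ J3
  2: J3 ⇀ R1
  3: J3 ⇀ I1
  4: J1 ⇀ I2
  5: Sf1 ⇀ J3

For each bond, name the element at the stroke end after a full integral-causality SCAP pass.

bond 5 stroke at Sf1  (Sf1 (Sf) sets flow on bond)
bond 3 stroke at I1  (I1: I, integral causality)
bond 4 stroke at I2  (I2 outputs flow p/I2)
bond 0 stroke at J1  (J1: bond 4 brought flow, rest push out)
bond 1 stroke at J2  (1-jn J2 has f-setter on 0)
bond 2 stroke at J3  (J3: last free bond brings effort in)

b0 stroke→J1
b1 stroke→J2
b2 stroke→J3
b3 stroke→I1
b4 stroke→I2
b5 stroke→Sf1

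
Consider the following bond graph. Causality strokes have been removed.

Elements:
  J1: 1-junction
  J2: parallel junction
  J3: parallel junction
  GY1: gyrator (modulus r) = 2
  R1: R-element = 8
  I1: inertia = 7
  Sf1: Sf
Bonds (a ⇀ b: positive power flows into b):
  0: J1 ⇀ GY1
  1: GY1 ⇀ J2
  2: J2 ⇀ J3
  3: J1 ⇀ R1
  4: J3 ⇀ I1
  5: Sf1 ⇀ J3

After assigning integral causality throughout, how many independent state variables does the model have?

bond 5 →Sf1  (Sf1 fixes flow; stroke at Sf1)
bond 4 →I1  (I1 outputs flow p/I1)
bond 2 →J3  (only one effort-in slot at J3)
bond 1 →J2  (J2: last free bond brings effort in)
bond 0 →J1  (GY GY1: same side as bond 1)
bond 3 →R1  (closing 1-jn rule on J1)

1  (I1 all integral)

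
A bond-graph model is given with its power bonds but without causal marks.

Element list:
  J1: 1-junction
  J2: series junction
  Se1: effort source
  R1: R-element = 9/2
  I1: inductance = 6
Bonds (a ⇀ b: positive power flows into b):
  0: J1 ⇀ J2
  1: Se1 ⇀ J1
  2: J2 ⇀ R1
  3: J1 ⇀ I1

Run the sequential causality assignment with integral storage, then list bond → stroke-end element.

#0 →J1
#1 →J1
#2 →J2
#3 →I1

bond 1 stroke at J1  (source Se1 imposes e)
bond 3 stroke at I1  (I1 outputs flow p/I1)
bond 0 stroke at J1  (common-f at J1 fixed by 3)
bond 2 stroke at J2  (1-jn J2 has f-setter on 0)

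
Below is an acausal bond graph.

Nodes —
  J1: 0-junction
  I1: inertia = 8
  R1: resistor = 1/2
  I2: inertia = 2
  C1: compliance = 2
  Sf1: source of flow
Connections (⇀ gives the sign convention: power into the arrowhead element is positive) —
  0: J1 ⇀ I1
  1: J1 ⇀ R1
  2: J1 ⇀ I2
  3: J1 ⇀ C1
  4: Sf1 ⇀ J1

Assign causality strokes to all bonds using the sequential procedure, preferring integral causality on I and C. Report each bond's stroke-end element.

β0 →I1
β1 →R1
β2 →I2
β3 →J1
β4 →Sf1

β4 →Sf1  (Sf1 (Sf) sets flow on bond)
β0 →I1  (I1: I, integral causality)
β2 →I2  (I2: I, integral causality)
β3 →J1  (C1: C, integral causality)
β1 →R1  (J1: bond 3 brought effort, rest push out)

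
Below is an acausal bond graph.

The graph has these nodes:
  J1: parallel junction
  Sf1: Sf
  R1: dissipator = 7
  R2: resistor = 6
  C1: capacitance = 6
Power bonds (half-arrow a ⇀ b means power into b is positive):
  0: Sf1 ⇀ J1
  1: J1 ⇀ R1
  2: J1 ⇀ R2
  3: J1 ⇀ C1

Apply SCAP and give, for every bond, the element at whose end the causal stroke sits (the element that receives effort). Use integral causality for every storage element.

b0 stroke→Sf1
b1 stroke→R1
b2 stroke→R2
b3 stroke→J1

β0 |Sf1  (Sf1 (Sf) sets flow on bond)
β3 |J1  (prefer integral on C1)
β1 |R1  (common-e at J1 fixed by 3)
β2 |R2  (J1 effort already set via bond 3)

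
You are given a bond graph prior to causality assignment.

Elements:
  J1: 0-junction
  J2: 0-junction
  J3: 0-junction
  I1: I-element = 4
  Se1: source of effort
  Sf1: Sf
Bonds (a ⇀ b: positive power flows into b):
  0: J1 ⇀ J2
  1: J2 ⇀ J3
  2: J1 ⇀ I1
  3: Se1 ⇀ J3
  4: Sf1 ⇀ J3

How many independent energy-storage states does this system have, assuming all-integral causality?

bond 3 →J3  (Se1: effort source, stroke at far end)
bond 4 →Sf1  (source Sf1 imposes f)
bond 1 →J2  (J3 effort already set via bond 3)
bond 0 →J1  (J2 effort already set via bond 1)
bond 2 →I1  (0-jn J1 has e-setter on 0)

1  (I1 all integral)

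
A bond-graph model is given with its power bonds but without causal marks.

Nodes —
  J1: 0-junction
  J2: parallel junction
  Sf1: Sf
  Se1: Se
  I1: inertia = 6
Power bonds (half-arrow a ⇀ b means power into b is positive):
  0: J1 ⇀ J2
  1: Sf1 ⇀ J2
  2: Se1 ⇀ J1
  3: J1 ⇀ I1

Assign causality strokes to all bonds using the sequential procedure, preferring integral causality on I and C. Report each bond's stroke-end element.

bond 0 →J2
bond 1 →Sf1
bond 2 →J1
bond 3 →I1

bond 1 |Sf1  (Sf1 fixes flow; stroke at Sf1)
bond 2 |J1  (Se1 (Se) sets effort on bond)
bond 0 |J2  (common-e at J1 fixed by 2)
bond 3 |I1  (J1: bond 2 brought effort, rest push out)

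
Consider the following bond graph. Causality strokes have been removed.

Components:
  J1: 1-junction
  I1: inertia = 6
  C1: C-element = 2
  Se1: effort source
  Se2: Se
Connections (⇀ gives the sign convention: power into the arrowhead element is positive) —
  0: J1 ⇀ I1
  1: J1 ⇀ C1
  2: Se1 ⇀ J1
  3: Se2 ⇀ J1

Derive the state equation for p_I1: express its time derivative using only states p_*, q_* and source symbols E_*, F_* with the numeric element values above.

β2 stroke→J1  (Se1 fixes effort; stroke away)
β3 stroke→J1  (Se2: effort source, stroke at far end)
β0 stroke→I1  (I1 outputs flow p/I1)
β1 stroke→J1  (common-f at J1 fixed by 0)

dp_I1/dt = E_Se1 + E_Se2 - q_C1/2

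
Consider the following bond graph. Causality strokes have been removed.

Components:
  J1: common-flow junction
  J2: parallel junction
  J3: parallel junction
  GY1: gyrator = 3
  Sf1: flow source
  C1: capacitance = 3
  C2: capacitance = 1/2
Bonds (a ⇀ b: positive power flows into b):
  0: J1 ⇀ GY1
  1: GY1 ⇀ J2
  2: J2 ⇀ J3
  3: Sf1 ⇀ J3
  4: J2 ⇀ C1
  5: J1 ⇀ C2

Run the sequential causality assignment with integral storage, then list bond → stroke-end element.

β0 |GY1
β1 |GY1
β2 |J3
β3 |Sf1
β4 |J2
β5 |J1

b3 stroke at Sf1  (source Sf1 imposes f)
b2 stroke at J3  (J3: last free bond brings effort in)
b4 stroke at J2  (prefer integral on C1)
b1 stroke at GY1  (J2 effort already set via bond 4)
b0 stroke at GY1  (GY1 both-in/both-out from 1)
b5 stroke at J1  (J1 flow already set via bond 0)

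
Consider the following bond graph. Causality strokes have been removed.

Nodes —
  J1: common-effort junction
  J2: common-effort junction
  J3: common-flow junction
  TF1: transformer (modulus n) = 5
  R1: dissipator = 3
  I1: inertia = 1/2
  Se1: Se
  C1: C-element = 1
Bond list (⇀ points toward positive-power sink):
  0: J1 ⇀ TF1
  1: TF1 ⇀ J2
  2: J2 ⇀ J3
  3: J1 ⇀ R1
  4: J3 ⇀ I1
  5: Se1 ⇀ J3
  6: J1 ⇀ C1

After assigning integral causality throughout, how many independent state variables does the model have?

bond 5 →J3  (Se1 (Se) sets effort on bond)
bond 4 →I1  (I1 outputs flow p/I1)
bond 2 →J3  (J3: bond 4 brought flow, rest push out)
bond 1 →J2  (J2: last free bond brings effort in)
bond 0 →TF1  (TF1 one-in-one-out from 1)
bond 6 →J1  (prefer integral on C1)
bond 3 →R1  (common-e at J1 fixed by 6)

2  (C1, I1 all integral)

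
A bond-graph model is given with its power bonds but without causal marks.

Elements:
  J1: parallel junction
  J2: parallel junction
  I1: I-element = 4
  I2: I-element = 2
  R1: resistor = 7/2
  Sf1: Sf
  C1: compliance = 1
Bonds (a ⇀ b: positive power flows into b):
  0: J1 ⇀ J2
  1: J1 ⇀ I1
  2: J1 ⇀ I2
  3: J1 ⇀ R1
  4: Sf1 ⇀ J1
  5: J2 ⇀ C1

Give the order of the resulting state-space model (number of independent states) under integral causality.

b4 stroke→Sf1  (source Sf1 imposes f)
b1 stroke→I1  (prefer integral on I1)
b2 stroke→I2  (prefer integral on I2)
b5 stroke→J2  (prefer integral on C1)
b0 stroke→J1  (J2: bond 5 brought effort, rest push out)
b3 stroke→R1  (J1 effort already set via bond 0)

3  (C1, I1, I2 all integral)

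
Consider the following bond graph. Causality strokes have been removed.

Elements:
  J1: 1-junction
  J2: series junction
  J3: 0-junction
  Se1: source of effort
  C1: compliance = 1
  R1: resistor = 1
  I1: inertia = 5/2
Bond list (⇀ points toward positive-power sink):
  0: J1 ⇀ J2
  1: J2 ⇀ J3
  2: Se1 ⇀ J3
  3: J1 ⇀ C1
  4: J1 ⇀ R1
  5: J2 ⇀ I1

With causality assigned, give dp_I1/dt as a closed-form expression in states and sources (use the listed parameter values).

dp_I1/dt = -E_Se1 - 2*p_I1/5 - q_C1

b2 stroke at J3  (source Se1 imposes e)
b1 stroke at J2  (common-e at J3 fixed by 2)
b3 stroke at J1  (C1: C, integral causality)
b5 stroke at I1  (prefer integral on I1)
b0 stroke at J2  (J2: bond 5 brought flow, rest push out)
b4 stroke at J1  (J1: bond 0 brought flow, rest push out)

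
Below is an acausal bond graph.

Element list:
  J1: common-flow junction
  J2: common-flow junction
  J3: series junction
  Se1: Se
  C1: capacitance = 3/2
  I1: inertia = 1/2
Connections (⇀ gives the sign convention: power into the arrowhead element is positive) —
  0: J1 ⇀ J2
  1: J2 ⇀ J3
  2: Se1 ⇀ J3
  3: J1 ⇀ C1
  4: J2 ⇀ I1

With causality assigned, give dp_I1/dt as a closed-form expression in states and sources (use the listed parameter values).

dp_I1/dt = E_Se1 - 2*q_C1/3

β2 stroke at J3  (source Se1 imposes e)
β1 stroke at J2  (J3: last free bond brings flow in)
β3 stroke at J1  (C1 integral (e out))
β0 stroke at J2  (closing 1-jn rule on J1)
β4 stroke at I1  (J2: last free bond brings flow in)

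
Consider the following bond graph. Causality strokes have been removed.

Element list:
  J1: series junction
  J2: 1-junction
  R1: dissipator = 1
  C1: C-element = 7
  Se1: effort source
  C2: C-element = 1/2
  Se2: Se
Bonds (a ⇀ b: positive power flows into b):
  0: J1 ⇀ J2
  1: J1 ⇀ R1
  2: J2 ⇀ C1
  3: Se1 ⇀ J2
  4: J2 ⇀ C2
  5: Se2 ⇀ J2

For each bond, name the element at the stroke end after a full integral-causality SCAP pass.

bond 3 →J2  (Se1 fixes effort; stroke away)
bond 5 →J2  (source Se2 imposes e)
bond 2 →J2  (prefer integral on C1)
bond 4 →J2  (C2 integral (e out))
bond 0 →J1  (closing 1-jn rule on J2)
bond 1 →R1  (J1 needs exactly one f-in)

β0 →J1
β1 →R1
β2 →J2
β3 →J2
β4 →J2
β5 →J2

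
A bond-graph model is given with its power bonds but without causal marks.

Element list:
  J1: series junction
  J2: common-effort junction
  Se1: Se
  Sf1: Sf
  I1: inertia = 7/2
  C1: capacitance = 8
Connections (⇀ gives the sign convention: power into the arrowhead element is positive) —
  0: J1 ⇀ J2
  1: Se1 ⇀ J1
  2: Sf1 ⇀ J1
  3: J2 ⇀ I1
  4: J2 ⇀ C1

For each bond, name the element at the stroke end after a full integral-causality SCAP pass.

b1 |J1  (source Se1 imposes e)
b2 |Sf1  (source Sf1 imposes f)
b0 |J1  (J1 flow already set via bond 2)
b3 |I1  (I1 integral (f out))
b4 |J2  (J2: last free bond brings effort in)

β0 stroke at J1
β1 stroke at J1
β2 stroke at Sf1
β3 stroke at I1
β4 stroke at J2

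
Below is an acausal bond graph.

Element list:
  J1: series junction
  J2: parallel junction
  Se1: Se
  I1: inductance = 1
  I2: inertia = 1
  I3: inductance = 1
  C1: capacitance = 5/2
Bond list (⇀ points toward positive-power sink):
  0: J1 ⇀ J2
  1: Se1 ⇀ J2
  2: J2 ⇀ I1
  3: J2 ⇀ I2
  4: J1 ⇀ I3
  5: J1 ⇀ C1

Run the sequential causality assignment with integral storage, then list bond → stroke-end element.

bond 1 →J2  (source Se1 imposes e)
bond 0 →J1  (0-jn J2 has e-setter on 1)
bond 2 →I1  (0-jn J2 has e-setter on 1)
bond 3 →I2  (J2 effort already set via bond 1)
bond 4 →I3  (I3 outputs flow p/I3)
bond 5 →J1  (1-jn J1 has f-setter on 4)

#0 stroke→J1
#1 stroke→J2
#2 stroke→I1
#3 stroke→I2
#4 stroke→I3
#5 stroke→J1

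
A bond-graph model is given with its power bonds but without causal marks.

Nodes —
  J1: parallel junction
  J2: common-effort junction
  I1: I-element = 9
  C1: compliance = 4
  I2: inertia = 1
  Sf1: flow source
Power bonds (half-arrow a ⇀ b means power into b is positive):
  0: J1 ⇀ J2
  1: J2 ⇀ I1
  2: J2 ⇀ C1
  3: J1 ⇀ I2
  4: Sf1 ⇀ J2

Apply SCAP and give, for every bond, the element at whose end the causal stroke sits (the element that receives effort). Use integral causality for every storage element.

b0 stroke at J1
b1 stroke at I1
b2 stroke at J2
b3 stroke at I2
b4 stroke at Sf1

b4 →Sf1  (Sf1: flow source, stroke at near end)
b1 →I1  (I1 integral (f out))
b2 →J2  (C1 outputs effort q/C1)
b0 →J1  (J2: bond 2 brought effort, rest push out)
b3 →I2  (common-e at J1 fixed by 0)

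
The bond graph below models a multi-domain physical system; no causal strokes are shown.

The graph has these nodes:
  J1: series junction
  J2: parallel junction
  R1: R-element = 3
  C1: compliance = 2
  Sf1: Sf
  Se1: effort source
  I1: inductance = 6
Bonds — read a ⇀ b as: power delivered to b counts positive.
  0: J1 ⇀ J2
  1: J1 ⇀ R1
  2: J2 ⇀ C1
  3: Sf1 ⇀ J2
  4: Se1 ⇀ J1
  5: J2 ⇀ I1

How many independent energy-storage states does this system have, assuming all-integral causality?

#3 |Sf1  (Sf1: flow source, stroke at near end)
#4 |J1  (source Se1 imposes e)
#2 |J2  (C1 integral (e out))
#0 |J1  (common-e at J2 fixed by 2)
#5 |I1  (common-e at J2 fixed by 2)
#1 |R1  (J1: last free bond brings flow in)

2  (C1, I1 all integral)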